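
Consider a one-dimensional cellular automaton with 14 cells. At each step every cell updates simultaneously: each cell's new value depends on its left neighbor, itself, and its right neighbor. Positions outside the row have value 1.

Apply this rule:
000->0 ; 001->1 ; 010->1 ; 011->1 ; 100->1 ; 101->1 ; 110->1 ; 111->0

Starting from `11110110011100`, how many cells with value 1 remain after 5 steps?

00011111110111
10110000011100
11111000110111
00001101111100
10011111000111
count of 1: 9

9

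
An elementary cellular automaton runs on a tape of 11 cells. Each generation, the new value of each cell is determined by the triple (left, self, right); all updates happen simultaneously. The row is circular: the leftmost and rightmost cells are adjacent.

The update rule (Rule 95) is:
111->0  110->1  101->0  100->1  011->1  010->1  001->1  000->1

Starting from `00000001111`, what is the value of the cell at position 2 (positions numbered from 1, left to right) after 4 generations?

0

11111111001
00000001111  (repeats generation 0; period 2)
generation 4: 00000001111
position 2 holds 0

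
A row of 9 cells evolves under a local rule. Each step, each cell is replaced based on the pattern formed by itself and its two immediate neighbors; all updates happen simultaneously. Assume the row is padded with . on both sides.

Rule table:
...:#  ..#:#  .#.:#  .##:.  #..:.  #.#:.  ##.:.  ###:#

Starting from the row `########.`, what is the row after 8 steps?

#.#......

step 1: .######..
step 2: #.####..#
step 3: #..##..##
step 4: #.#...#..
step 5: #.#.###.#
step 6: #.#..#..#
step 7: #.#.##.##
step 8: #.#......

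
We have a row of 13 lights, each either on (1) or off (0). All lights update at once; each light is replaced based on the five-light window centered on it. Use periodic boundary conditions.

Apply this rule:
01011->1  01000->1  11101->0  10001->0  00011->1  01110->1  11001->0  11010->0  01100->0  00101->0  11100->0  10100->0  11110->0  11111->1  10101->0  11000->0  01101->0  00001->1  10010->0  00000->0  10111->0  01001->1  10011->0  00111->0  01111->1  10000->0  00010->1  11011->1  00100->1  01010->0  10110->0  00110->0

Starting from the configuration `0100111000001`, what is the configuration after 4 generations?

generation 1: 0010010000110
generation 2: 0111011011000
generation 3: 1010100100001
generation 4: 0000010110110

0000010110110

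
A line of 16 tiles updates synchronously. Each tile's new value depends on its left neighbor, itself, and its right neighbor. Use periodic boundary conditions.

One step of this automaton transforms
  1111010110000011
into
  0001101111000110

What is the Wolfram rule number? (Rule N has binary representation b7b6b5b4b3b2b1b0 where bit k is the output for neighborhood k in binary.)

position 0: 111 → 0  (bit 7 = 0)
position 3: 110 → 1  (bit 6 = 1)
position 4: 101 → 1  (bit 5 = 1)
position 9: 100 → 1  (bit 4 = 1)
position 7: 011 → 1  (bit 3 = 1)
position 5: 010 → 0  (bit 2 = 0)
position 13: 001 → 1  (bit 1 = 1)
position 10: 000 → 0  (bit 0 = 0)
bits b7..b0 = 01111010 = 122

122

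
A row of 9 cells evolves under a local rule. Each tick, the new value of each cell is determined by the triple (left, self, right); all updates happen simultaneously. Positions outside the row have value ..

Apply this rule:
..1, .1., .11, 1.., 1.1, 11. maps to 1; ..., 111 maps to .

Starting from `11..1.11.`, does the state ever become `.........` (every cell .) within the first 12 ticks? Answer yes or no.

tick 1: 111111111
tick 2: 1.......1
tick 3: 11.....11
tick 4: 111...111
tick 5: 1.11.11.1
tick 6: 111111111  (repeats tick 1; period 5)
tick 12: 1.......1
tick 12 is 1.......1, still not uniform .

no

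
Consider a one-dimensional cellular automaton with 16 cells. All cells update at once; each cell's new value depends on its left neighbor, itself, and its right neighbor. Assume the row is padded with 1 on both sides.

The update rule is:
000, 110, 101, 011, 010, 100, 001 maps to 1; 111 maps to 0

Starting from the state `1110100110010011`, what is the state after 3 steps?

0011111111111110
1110000000000011
0011111111111110

0011111111111110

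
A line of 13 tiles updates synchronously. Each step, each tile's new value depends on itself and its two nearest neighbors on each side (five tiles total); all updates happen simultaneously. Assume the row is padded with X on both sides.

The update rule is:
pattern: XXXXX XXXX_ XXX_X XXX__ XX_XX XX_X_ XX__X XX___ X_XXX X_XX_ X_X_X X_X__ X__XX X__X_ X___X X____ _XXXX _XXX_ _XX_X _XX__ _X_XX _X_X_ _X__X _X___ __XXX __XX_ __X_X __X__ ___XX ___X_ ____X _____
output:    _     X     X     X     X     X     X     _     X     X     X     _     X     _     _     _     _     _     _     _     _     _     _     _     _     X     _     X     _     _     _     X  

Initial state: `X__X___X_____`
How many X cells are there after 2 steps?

6

XX_X___X__X__
XXX____X__X_X
count of X: 6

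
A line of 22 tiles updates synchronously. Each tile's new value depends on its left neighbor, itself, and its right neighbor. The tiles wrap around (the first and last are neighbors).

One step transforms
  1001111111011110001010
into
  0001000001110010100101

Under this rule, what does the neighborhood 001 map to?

0

At position 2 the neighborhood is 001; the next row has 0 there.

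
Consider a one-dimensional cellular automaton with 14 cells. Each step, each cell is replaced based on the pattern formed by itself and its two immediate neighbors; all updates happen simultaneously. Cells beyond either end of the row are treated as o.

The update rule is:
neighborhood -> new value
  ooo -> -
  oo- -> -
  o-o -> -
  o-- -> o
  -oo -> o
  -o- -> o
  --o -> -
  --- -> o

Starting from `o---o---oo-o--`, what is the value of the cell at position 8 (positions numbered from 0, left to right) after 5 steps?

o

step 1: -oo-ooo-o--oo-
step 2: -o--o---oo-o--
step 3: -oo-ooo-o--oo-  (repeats step 1; period 2)
step 5: -oo-ooo-o--oo-
position 8 holds o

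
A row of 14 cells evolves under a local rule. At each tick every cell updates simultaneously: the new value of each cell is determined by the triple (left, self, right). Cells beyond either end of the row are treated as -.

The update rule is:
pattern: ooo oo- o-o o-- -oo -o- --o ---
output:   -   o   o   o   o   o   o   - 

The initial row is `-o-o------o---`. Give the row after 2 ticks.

o---oo--oo-oo-

tick 1: ooooo----ooo--
tick 2: o---oo--oo-oo-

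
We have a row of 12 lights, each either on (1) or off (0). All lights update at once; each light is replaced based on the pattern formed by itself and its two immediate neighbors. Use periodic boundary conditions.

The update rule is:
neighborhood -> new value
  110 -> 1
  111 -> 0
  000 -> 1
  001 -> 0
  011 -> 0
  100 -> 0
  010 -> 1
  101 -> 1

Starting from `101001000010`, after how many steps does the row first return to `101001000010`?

12

step 1: 111001011011
step 2: 001001101100
step 3: 101000110101
step 4: 111010011110
step 5: 001110000011
step 6: 000010111001
step 7: 011011001001
step 8: 101101001001
step 9: 110111001000
step 10: 011001001010
step 11: 001001001110
step 12: 101001000010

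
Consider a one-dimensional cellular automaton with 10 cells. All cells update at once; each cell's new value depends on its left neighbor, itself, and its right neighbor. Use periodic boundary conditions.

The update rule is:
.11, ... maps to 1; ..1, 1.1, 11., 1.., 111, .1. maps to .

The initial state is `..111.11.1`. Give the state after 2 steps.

1...1...11

step 1: ..1...1...
step 2: 1...1...11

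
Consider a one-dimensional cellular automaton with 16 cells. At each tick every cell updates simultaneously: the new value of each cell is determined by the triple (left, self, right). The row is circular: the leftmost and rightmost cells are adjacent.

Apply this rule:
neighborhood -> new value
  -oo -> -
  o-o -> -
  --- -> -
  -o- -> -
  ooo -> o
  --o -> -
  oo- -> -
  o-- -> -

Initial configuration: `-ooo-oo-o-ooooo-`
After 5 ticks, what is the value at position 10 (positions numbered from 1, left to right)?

tick 1: --o--------ooo--
tick 2: ------------o---
tick 3: ----------------
tick 4: ----------------  (fixed point — unchanged through tick 5)
position 10 holds -

-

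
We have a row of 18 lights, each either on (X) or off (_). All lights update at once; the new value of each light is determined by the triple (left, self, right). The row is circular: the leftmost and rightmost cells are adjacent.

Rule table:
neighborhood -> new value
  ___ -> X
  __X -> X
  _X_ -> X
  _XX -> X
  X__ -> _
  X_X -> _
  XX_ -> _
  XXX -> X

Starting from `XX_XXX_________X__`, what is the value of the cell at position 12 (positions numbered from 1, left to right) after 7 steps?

X__XX__XXXXXXXXX_X
__XX__XXXXXXXXX__X
_XX__XXXXXXXXX__XX
_X__XXXXXXXXX__XX_
XX_XXXXXXXXX__XX__
X__XXXXXXXX__XX__X
__XXXXXXXX__XX__XX
position 12 holds _

_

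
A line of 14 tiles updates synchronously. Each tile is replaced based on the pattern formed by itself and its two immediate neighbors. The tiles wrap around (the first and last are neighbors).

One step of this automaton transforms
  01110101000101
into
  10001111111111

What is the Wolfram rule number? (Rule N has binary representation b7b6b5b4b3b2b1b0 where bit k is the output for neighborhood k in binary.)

55

position 2: 111 → 0  (bit 7 = 0)
position 3: 110 → 0  (bit 6 = 0)
position 0: 101 → 1  (bit 5 = 1)
position 8: 100 → 1  (bit 4 = 1)
position 1: 011 → 0  (bit 3 = 0)
position 5: 010 → 1  (bit 2 = 1)
position 10: 001 → 1  (bit 1 = 1)
position 9: 000 → 1  (bit 0 = 1)
bits b7..b0 = 00110111 = 55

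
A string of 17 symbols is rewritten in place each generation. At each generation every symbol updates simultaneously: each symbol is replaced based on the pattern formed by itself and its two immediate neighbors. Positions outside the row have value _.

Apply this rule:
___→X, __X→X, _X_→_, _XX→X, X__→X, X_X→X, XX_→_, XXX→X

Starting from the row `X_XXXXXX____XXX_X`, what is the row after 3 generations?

XXXXX_XXXXXX_X_X_

_XXXXXX_XXXXXX_X_
XXXXXX_XXXXXX_X_X
XXXXX_XXXXXX_X_X_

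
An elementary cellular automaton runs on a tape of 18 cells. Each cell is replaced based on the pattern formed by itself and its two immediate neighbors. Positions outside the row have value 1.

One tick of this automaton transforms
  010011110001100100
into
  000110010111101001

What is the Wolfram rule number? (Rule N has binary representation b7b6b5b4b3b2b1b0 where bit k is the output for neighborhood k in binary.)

75

position 5: 111 → 0  (bit 7 = 0)
position 7: 110 → 1  (bit 6 = 1)
position 0: 101 → 0  (bit 5 = 0)
position 2: 100 → 0  (bit 4 = 0)
position 4: 011 → 1  (bit 3 = 1)
position 1: 010 → 0  (bit 2 = 0)
position 3: 001 → 1  (bit 1 = 1)
position 9: 000 → 1  (bit 0 = 1)
bits b7..b0 = 01001011 = 75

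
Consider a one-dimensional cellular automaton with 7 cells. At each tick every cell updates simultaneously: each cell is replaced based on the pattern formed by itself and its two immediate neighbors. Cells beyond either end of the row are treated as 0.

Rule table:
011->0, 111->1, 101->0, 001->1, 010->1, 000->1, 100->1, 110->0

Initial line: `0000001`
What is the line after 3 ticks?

1011101

1111111
0111110
1011101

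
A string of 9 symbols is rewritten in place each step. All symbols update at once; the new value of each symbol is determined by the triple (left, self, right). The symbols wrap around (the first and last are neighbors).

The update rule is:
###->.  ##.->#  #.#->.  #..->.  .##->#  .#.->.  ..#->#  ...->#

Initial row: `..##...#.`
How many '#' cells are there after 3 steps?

####.##..
#..#.##.#
#.#..##.#
count of #: 5

5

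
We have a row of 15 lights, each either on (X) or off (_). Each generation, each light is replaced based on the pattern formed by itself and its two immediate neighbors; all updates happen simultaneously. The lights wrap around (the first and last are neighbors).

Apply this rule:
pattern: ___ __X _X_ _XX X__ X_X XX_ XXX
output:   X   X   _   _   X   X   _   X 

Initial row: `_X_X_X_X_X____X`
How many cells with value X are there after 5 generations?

7

generation 1: X_X_X_X_X_XXXX_
generation 2: _X_X_X_X_X_XX_X
generation 3: X_X_X_X_X_X__X_
generation 4: _X_X_X_X_X_XX_X  (repeats generation 2; period 2)
generation 5: X_X_X_X_X_X__X_
count of X: 7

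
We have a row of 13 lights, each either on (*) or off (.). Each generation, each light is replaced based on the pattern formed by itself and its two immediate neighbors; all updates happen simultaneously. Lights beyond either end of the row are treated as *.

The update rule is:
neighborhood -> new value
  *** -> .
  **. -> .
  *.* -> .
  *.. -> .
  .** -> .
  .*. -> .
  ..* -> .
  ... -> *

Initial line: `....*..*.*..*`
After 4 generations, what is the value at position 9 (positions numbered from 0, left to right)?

.**..........
....********.
.**..........  (repeats generation 1; period 2)
generation 4: ....********.
position 9 holds *

*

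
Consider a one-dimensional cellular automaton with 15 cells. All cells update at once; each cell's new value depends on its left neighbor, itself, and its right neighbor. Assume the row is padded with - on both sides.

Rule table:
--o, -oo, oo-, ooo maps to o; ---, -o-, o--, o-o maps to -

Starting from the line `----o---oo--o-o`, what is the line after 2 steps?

--o---oooo-----

---o---ooo-o---
--o---oooo-----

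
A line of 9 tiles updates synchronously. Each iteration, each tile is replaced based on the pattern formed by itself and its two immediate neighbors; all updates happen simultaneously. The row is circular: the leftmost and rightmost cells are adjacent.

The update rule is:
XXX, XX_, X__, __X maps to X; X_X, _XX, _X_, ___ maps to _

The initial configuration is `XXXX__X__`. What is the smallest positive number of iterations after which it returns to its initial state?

18

_XXXXX_XX
__XXXX__X
XX_XXXXX_
_X__XXXX_
X_XX_XXXX
X__X__XXX
XXX_XX_XX
XXX__X__X
XXXXX_XX_
_XXXX__X_
X_XXXXX_X
X__XXXX__
_XX_XXXXX
__X__XXXX
XX_XX_XXX
XX__X__XX
XXXX_XX_X
XXXX__X__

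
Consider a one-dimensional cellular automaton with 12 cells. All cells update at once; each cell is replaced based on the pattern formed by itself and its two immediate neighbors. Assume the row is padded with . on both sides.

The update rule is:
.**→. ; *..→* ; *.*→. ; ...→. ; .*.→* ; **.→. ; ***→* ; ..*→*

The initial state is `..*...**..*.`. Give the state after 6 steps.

step 1: .***.*..****
step 2: *.*..***.**.
step 3: *.***.*....*
step 4: *..*..**..**
step 5: ******..**..
step 6: .****.**..*.

.****.**..*.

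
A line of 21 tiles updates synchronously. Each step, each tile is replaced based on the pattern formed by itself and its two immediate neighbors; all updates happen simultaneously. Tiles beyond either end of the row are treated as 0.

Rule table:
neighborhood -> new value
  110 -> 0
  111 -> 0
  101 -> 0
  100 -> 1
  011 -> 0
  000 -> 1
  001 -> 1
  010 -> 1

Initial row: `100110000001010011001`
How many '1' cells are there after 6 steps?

4

111001111111011100111
000110000000000011000
111001111111111100111
000110000000000011000  (repeats step 2; period 2)
step 6: 000110000000000011000
count of 1: 4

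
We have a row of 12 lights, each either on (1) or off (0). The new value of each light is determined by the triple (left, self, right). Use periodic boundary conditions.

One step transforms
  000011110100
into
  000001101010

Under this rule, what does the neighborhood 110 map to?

0

At position 7 the neighborhood is 110; the next row has 0 there.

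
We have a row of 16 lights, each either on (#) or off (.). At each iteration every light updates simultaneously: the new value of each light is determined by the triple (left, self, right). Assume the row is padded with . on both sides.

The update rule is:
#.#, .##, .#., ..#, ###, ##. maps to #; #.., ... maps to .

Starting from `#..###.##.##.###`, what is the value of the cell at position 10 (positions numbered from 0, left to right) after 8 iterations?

#.##############
################
################  (fixed point — unchanged through iteration 8)
position 10 holds #

#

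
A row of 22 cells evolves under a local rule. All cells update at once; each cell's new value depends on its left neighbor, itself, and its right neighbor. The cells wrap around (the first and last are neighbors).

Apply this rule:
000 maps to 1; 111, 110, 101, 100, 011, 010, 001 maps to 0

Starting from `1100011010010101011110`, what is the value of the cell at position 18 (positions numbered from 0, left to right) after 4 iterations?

iteration 1: 0001000000000000000000
iteration 2: 1100011111111111111111
iteration 3: 0001000000000000000000  (repeats iteration 1; period 2)
iteration 4: 1100011111111111111111
position 18 holds 1

1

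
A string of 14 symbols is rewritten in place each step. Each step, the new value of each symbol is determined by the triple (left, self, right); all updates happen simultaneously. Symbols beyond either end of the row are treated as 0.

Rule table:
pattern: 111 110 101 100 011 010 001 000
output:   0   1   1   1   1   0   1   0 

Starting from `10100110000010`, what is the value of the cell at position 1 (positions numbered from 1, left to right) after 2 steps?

1

01011111000101
10110001101010
position 1 holds 1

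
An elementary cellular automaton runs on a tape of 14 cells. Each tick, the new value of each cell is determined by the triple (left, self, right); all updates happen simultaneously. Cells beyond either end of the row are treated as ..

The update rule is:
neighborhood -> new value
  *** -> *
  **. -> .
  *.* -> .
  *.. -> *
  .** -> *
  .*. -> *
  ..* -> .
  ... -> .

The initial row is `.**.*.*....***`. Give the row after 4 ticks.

.**.*.*.*..*.*

.*..*.**...**.
.**.*.*.*..*.*
.*..*.*.**.*.*
.**.*.*.*..*.*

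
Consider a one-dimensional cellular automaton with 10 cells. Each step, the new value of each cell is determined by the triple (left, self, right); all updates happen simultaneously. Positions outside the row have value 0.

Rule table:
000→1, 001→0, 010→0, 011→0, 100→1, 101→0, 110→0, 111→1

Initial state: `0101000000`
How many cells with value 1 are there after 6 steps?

5

0000111111
1110011110
0101001101
0000100000
1110011111
0101001110
count of 1: 5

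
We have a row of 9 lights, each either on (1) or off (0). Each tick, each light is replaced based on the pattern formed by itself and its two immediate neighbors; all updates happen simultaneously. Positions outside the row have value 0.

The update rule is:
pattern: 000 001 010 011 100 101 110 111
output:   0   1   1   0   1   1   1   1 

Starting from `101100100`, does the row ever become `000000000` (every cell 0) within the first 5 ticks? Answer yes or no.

no

110111110
011011111
101101111
110110111
011011011
tick 5 is 011011011, still not uniform 0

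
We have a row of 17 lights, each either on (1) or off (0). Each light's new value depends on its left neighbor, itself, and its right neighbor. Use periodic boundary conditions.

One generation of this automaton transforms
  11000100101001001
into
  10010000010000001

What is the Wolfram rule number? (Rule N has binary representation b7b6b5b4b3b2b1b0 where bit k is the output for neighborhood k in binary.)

169

position 0: 111 → 1  (bit 7 = 1)
position 1: 110 → 0  (bit 6 = 0)
position 9: 101 → 1  (bit 5 = 1)
position 2: 100 → 0  (bit 4 = 0)
position 16: 011 → 1  (bit 3 = 1)
position 5: 010 → 0  (bit 2 = 0)
position 4: 001 → 0  (bit 1 = 0)
position 3: 000 → 1  (bit 0 = 1)
bits b7..b0 = 10101001 = 169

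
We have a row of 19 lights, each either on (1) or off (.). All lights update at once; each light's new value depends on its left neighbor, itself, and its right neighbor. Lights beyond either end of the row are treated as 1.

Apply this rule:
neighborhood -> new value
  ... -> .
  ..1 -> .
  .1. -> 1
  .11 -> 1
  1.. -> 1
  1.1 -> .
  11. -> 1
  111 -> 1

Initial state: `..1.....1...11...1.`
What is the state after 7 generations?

1.11....11..111..1.
1.111...111.1111.1.
1.1111..111.1111.1.
1.11111.111.1111.1.
1.11111.111.1111.1.  (fixed point — unchanged through generation 7)

1.11111.111.1111.1.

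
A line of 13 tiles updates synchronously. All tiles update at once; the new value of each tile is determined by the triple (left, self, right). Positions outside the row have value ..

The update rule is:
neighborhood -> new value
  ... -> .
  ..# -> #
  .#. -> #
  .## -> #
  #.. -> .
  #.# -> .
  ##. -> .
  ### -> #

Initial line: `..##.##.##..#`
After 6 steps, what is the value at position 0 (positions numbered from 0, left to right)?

#

.##..#..#..##
##..##.##.##.
#..##..#..#..
#.##..##.##..
#.#..##..#...
#.#.##..##...
position 0 holds #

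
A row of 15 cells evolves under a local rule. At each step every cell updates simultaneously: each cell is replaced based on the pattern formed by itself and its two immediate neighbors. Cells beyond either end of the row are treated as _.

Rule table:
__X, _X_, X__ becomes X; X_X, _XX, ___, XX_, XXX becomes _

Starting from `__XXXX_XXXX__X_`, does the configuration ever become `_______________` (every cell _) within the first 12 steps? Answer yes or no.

no

step 1: _X_________XXXX
step 2: XXX_______X____
step 3: ___X_____XXX___
step 4: __XXX___X___X__
step 5: _X___X_XXX_XXX_
step 6: XXX_XX________X
step 7: ______X______XX
step 8: _____XXX____X__
step 9: ____X___X__XXX_
step 10: ___XXX_XXXX___X
step 11: __X________X_XX
step 12: _XXX______XX___
step 12 is _XXX______XX___, still not uniform _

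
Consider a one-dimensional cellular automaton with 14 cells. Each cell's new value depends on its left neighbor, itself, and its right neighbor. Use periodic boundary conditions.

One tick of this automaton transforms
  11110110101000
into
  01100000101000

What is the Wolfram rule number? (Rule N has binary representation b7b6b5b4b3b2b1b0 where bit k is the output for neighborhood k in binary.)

132

position 1: 111 → 1  (bit 7 = 1)
position 3: 110 → 0  (bit 6 = 0)
position 4: 101 → 0  (bit 5 = 0)
position 11: 100 → 0  (bit 4 = 0)
position 0: 011 → 0  (bit 3 = 0)
position 8: 010 → 1  (bit 2 = 1)
position 13: 001 → 0  (bit 1 = 0)
position 12: 000 → 0  (bit 0 = 0)
bits b7..b0 = 10000100 = 132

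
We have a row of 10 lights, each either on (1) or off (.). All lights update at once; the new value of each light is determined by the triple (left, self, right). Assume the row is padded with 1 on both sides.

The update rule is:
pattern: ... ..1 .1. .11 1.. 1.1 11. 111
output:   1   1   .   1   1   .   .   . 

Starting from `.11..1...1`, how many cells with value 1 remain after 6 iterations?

.1.11.1111
...1..1...
111.11.111
....1..1..
1111.11.11
.....1..1.
count of 1: 2

2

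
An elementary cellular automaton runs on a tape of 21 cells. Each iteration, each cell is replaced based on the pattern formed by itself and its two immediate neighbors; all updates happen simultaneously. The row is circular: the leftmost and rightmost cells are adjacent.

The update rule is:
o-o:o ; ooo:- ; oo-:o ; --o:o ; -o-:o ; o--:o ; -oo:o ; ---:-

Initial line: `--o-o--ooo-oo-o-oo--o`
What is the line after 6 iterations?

---oooo---oooo-------

oooooooo-oooooooooooo
-------ooo-----------
------oo-oo----------
-----ooooooo---------
----oo-----oo--------
---oooo---oooo-------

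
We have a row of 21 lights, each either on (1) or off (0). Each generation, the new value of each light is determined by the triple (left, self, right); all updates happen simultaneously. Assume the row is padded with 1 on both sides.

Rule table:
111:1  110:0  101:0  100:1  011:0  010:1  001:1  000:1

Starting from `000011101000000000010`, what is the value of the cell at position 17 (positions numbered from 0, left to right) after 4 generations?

0

generation 1: 111101001111111111110
generation 2: 111001110111111111100
generation 3: 110110100011111111011
generation 4: 100000111101111110001
position 17 holds 0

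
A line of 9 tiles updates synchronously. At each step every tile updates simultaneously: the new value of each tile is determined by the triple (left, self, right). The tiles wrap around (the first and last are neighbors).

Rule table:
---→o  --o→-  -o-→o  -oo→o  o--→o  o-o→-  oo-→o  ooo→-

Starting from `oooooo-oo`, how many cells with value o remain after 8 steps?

-----o-o-
oooo-o-oo
---o-o-o-
oo-o-o-oo
-o-o-o-o-
-o-o-o-oo
-o-o-o-oo  (fixed point — unchanged through step 8)
count of o: 5

5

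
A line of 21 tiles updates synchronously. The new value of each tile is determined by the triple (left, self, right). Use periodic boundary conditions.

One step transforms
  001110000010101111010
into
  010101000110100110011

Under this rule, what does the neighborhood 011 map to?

At position 2 the neighborhood is 011; the next row has 0 there.

0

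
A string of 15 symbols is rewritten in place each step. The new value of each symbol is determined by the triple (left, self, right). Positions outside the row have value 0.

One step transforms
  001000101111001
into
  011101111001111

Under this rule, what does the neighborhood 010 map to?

1

At position 2 the neighborhood is 010; the next row has 1 there.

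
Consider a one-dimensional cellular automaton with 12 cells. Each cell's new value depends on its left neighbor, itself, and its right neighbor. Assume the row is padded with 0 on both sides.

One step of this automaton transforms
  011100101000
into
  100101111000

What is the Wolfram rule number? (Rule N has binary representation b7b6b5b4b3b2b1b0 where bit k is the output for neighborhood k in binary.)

position 2: 111 → 0  (bit 7 = 0)
position 3: 110 → 1  (bit 6 = 1)
position 7: 101 → 1  (bit 5 = 1)
position 4: 100 → 0  (bit 4 = 0)
position 1: 011 → 0  (bit 3 = 0)
position 6: 010 → 1  (bit 2 = 1)
position 0: 001 → 1  (bit 1 = 1)
position 10: 000 → 0  (bit 0 = 0)
bits b7..b0 = 01100110 = 102

102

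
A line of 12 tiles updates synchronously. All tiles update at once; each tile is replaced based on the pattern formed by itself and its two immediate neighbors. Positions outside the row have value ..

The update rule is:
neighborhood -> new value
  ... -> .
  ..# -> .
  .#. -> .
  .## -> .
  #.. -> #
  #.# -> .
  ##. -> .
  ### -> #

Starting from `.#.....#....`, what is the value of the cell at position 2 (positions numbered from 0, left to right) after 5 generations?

.

generation 1: ..#.....#...
generation 2: ...#.....#..
generation 3: ....#.....#.
generation 4: .....#.....#
generation 5: ......#.....
position 2 holds .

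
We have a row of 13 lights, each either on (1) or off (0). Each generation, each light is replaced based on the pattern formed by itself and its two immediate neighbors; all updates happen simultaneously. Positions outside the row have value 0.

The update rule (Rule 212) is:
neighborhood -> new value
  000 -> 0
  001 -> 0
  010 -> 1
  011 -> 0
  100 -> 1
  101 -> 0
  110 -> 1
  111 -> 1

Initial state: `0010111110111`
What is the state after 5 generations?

0000011001101

0010011110011
0011001111001
0001100111101
0000110011101
0000011001101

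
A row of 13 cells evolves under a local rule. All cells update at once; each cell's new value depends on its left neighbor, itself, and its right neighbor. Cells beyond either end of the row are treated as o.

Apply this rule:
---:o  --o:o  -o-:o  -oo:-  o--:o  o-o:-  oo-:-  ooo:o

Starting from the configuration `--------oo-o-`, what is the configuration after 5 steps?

oooo---o-oo-o

oooooooo---o-
ooooooo-oooo-
oooooo---oo--
ooooo-ooo--oo
oooo---o-oo-o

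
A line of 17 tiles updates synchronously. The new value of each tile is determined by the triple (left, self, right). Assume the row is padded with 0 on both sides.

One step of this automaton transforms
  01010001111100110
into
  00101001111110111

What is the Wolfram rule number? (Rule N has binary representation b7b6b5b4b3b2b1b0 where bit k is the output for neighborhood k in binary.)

position 8: 111 → 1  (bit 7 = 1)
position 11: 110 → 1  (bit 6 = 1)
position 2: 101 → 1  (bit 5 = 1)
position 4: 100 → 1  (bit 4 = 1)
position 7: 011 → 1  (bit 3 = 1)
position 1: 010 → 0  (bit 2 = 0)
position 0: 001 → 0  (bit 1 = 0)
position 5: 000 → 0  (bit 0 = 0)
bits b7..b0 = 11111000 = 248

248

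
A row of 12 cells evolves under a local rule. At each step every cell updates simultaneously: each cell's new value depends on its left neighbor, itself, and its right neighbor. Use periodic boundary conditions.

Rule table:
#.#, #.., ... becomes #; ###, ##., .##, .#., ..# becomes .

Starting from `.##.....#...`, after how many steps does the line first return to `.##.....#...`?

...####..###
##.....#....
..####..###.
#.....#....#
.####..###..
.....#....##
####..###...
....#....##.
###..###...#
...#....##..
##..###...##
..#....##...
#..###...###
.#....##....
..###...####
#....##.....
.###...####.
....##.....#
###...####..
...##.....#.
##...####..#
..##.....#..
#...####..##
.##.....#...

24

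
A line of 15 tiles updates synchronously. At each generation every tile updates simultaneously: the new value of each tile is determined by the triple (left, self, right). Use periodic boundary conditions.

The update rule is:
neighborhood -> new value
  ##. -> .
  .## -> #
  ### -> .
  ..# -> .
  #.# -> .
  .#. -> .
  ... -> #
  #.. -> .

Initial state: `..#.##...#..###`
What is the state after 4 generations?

.##.#..........

....#..#....#..
###......##...#
....####.#..#.#
.##.#..........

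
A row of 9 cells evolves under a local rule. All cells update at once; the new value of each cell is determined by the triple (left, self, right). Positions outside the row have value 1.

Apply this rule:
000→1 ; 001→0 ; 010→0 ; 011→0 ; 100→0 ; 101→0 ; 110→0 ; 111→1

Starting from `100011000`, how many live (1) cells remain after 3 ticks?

3

001000010
000011000
011000010
count of 1: 3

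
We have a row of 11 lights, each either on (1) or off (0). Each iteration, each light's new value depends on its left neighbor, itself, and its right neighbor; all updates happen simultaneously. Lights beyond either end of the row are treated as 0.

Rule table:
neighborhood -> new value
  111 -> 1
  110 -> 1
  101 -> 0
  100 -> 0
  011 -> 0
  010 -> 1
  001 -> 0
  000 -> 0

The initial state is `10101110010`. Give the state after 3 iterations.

iteration 1: 10100110010
iteration 2: 10100010010
iteration 3: 10100010010

10100010010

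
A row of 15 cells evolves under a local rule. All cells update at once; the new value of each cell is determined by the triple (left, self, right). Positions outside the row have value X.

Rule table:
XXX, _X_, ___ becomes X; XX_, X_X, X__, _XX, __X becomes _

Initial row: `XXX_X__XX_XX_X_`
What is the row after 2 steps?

XX__X________X_
X___X_XXXXXX_X_

X___X_XXXXXX_X_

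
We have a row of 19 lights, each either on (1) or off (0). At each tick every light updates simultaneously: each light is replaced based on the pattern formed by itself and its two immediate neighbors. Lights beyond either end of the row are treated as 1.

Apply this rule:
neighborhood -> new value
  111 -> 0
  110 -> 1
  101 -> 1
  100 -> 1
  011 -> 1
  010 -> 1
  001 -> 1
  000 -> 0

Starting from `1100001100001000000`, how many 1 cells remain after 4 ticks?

9

tick 1: 0110011110011100001
tick 2: 1111110011110110011
tick 3: 0000011110011111110
tick 4: 1000110011110000011
count of 1: 9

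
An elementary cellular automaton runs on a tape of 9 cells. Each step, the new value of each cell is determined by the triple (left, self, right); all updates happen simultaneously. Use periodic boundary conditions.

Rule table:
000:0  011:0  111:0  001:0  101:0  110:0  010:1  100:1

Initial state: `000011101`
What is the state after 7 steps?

000001100

step 1: 100000001
step 2: 010000000
step 3: 011000000
step 4: 000100000
step 5: 000110000
step 6: 000001000
step 7: 000001100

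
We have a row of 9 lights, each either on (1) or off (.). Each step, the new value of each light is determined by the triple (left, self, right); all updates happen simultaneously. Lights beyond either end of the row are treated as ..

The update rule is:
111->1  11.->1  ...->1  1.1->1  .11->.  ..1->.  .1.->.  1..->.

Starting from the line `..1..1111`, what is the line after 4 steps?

....1.1..

1.....111
..111..11
1..11...1
....1.1..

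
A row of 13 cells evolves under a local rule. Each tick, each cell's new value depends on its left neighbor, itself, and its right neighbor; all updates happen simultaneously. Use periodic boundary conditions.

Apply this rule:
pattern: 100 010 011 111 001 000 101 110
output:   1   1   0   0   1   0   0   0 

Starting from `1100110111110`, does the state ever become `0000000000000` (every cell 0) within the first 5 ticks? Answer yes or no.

no

tick 1: 0011000000000
tick 2: 0100100000000
tick 3: 1111110000000
tick 4: 0000001000001
tick 5: 1000011100011
tick 5 is 1000011100011, still not uniform 0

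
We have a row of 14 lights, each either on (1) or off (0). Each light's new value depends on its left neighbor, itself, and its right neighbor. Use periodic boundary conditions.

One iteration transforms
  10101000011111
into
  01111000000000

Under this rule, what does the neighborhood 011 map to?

At position 9 the neighborhood is 011; the next row has 0 there.

0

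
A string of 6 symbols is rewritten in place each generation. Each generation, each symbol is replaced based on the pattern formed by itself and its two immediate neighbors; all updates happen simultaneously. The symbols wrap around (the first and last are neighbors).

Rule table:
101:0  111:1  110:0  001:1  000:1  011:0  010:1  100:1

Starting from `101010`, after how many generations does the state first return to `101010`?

1

101010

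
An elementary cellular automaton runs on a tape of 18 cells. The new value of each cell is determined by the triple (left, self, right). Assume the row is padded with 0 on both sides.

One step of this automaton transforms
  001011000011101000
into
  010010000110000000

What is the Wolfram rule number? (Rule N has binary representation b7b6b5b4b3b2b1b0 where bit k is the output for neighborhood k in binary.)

10

position 11: 111 → 0  (bit 7 = 0)
position 5: 110 → 0  (bit 6 = 0)
position 3: 101 → 0  (bit 5 = 0)
position 6: 100 → 0  (bit 4 = 0)
position 4: 011 → 1  (bit 3 = 1)
position 2: 010 → 0  (bit 2 = 0)
position 1: 001 → 1  (bit 1 = 1)
position 0: 000 → 0  (bit 0 = 0)
bits b7..b0 = 00001010 = 10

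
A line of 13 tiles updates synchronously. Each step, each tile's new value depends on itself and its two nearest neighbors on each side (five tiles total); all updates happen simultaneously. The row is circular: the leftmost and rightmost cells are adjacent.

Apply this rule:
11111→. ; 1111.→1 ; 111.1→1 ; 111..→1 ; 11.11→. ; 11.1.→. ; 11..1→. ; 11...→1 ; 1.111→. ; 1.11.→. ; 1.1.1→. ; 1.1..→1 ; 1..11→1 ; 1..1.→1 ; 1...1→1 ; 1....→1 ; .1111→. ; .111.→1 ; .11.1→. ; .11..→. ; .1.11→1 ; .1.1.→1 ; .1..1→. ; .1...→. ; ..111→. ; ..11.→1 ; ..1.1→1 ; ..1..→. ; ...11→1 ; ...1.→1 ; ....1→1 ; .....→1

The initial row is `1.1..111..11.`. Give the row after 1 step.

.11.1.11.11..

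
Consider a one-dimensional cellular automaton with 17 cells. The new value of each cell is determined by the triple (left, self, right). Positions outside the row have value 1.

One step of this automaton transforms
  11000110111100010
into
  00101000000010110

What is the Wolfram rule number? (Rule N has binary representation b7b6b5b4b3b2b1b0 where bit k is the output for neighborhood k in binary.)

position 0: 111 → 0  (bit 7 = 0)
position 1: 110 → 0  (bit 6 = 0)
position 7: 101 → 0  (bit 5 = 0)
position 2: 100 → 1  (bit 4 = 1)
position 5: 011 → 0  (bit 3 = 0)
position 15: 010 → 1  (bit 2 = 1)
position 4: 001 → 1  (bit 1 = 1)
position 3: 000 → 0  (bit 0 = 0)
bits b7..b0 = 00010110 = 22

22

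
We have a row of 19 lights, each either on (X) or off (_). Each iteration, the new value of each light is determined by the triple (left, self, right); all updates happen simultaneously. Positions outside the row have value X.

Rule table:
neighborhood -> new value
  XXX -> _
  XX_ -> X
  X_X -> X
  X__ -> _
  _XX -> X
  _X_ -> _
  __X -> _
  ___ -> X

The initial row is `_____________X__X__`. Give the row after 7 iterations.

_XXXXXXXXXXX_______
XX_________X_XXXXX_
_X_XXXXXXX__XX___XX
X_XX_____X__XX_X_X_
XXXX_XXX____XXX_X_X
___XXX_X_XX_X_XX_XX
_X_X_XX_XXXX_XXXXX_

_X_X_XX_XXXX_XXXXX_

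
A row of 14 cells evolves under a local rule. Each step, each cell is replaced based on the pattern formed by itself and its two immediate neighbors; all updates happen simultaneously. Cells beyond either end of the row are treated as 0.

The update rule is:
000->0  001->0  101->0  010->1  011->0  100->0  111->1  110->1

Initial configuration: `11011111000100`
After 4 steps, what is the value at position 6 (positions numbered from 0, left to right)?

0

step 1: 01001111000100
step 2: 01000111000100
step 3: 01000011000100
step 4: 01000001000100
position 6 holds 0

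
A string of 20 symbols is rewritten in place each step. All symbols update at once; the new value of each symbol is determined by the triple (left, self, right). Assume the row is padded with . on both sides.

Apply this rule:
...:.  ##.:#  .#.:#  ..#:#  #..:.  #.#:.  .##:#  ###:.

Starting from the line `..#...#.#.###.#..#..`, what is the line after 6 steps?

.##..##.#.#.#.#.##..
###.###.#.#.#.#.##..
#.#.#.#.#.#.#.#.##..
#.#.#.#.#.#.#.#.##..  (fixed point — unchanged through step 6)

#.#.#.#.#.#.#.#.##..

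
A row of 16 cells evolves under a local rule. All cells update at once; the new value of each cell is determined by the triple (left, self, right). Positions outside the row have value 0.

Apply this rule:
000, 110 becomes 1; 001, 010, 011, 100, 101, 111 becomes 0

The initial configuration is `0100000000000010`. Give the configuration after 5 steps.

1111111110000101

step 1: 0001111111111000
step 2: 1100000000001011
step 3: 0101111111100001
step 4: 0000000000101100
step 5: 1111111110000101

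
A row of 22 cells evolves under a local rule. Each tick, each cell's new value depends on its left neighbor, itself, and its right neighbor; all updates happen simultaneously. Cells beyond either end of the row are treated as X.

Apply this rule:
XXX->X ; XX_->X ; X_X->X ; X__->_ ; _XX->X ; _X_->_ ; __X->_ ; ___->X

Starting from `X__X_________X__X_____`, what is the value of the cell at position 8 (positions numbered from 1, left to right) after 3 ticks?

X

tick 1: X____XXXXXXX______XXX_
tick 2: X_XX_XXXXXXX_XXXX_XXXX
tick 3: XXXXXXXXXXXXXXXXXXXXXX
position 8 holds X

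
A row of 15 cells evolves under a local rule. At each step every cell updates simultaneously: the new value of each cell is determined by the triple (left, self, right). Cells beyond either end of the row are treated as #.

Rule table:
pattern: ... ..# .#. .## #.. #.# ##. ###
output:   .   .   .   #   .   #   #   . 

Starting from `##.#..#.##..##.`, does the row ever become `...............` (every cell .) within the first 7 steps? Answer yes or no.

step 1: .##....###..###
step 2: ###....#.#..#..
step 3: ..#.....#......
step 4: ...............
all cells are . at step 4

yes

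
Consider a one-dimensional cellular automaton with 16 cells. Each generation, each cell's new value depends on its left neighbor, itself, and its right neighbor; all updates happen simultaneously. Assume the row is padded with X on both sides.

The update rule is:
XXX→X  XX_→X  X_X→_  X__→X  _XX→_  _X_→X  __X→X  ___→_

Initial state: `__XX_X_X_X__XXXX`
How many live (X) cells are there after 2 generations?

XX_X_X_X_XXX_XXX
XX_X_X_X__XX__XX
count of X: 9

9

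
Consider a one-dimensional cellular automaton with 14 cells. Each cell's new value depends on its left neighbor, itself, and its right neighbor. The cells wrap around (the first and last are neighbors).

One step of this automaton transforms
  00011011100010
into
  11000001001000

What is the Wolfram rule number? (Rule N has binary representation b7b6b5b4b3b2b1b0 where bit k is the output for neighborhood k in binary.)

129

position 7: 111 → 1  (bit 7 = 1)
position 4: 110 → 0  (bit 6 = 0)
position 5: 101 → 0  (bit 5 = 0)
position 9: 100 → 0  (bit 4 = 0)
position 3: 011 → 0  (bit 3 = 0)
position 12: 010 → 0  (bit 2 = 0)
position 2: 001 → 0  (bit 1 = 0)
position 0: 000 → 1  (bit 0 = 1)
bits b7..b0 = 10000001 = 129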